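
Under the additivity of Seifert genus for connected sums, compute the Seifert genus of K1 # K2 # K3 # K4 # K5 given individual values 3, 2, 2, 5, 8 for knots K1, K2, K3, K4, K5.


The Seifert genus is additive under connected sum.
Seifert genus(K1 # K2 # K3 # K4 # K5) = (3) + (2) + (2) + (5) + (8)
= 20

20


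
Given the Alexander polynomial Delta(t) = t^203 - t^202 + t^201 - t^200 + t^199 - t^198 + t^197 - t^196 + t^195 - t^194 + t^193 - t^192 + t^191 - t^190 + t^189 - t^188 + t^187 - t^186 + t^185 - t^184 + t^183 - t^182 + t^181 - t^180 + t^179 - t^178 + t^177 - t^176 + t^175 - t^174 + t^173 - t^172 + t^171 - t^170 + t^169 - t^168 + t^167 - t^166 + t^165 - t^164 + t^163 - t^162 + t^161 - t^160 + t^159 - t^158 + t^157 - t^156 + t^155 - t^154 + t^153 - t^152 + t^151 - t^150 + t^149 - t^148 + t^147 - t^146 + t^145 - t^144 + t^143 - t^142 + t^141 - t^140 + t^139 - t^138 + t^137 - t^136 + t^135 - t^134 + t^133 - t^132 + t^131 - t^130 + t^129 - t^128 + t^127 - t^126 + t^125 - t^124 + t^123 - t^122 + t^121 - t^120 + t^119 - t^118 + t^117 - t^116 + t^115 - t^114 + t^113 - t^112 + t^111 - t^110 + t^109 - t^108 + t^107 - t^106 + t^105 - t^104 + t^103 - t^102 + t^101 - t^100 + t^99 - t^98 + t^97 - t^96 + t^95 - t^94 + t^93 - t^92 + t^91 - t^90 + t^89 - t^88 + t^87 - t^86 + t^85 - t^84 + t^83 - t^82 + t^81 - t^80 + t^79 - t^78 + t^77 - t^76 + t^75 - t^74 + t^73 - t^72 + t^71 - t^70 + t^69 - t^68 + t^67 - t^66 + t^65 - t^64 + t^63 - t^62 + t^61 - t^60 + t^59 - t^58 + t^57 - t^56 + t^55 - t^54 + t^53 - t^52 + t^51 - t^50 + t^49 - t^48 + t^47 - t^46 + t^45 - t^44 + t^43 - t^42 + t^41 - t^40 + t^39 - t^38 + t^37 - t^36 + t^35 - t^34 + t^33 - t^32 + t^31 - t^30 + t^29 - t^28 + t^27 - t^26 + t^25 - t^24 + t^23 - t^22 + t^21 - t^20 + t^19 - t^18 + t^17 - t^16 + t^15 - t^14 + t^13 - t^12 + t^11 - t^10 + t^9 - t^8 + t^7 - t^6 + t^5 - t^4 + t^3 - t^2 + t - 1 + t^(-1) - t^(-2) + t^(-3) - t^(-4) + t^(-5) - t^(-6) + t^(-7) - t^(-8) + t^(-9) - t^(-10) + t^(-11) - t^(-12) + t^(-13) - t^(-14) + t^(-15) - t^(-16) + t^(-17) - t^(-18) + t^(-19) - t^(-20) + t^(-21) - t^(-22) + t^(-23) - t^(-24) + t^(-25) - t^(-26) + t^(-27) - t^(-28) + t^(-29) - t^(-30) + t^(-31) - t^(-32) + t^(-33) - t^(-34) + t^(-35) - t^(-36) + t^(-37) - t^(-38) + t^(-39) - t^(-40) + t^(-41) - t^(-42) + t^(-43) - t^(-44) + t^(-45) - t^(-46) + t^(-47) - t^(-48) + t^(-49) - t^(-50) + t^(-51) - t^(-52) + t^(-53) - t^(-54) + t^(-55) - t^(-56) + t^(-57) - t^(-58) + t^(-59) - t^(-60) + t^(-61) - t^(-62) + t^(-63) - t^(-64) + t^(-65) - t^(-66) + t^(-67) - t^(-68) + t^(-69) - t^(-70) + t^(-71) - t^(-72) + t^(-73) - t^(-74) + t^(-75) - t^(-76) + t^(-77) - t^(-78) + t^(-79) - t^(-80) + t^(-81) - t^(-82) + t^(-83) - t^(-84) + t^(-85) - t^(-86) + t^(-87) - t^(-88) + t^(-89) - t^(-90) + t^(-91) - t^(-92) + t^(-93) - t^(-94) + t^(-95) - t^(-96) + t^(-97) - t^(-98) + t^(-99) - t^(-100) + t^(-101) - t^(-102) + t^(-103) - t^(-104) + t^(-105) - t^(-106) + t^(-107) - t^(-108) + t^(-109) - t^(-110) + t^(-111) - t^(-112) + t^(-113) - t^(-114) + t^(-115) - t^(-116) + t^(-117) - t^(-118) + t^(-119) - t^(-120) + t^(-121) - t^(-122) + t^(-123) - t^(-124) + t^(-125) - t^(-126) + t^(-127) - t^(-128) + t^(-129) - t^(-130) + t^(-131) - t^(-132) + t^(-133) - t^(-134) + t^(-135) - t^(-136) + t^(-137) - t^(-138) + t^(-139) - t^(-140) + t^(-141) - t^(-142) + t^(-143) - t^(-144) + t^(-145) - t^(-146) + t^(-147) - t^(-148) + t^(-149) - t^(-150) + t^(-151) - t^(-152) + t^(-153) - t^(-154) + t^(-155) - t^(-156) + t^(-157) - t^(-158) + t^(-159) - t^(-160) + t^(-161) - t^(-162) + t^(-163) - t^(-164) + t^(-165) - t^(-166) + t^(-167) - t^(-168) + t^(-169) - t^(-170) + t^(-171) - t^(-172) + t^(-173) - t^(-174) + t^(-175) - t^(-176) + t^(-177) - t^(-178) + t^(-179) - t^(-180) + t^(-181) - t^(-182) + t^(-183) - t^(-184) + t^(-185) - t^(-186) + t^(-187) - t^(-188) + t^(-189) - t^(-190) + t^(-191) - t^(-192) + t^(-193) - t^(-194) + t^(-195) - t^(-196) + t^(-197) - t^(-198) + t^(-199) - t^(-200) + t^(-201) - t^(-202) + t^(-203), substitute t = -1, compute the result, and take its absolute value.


Step 1: The polynomial has 407 terms with alternating signs, exponents from 203 down to -203.
Step 2: Substitute t = -1. The i-th term has coefficient (-1)^i and exponent (m-i),
  so its value is (-1)^i * (-1)^(m-i) = (-1)^m = -1 for every i.
Step 3: All 407 terms equal -1, so Delta(-1) = 407 * (-1) = -407
Step 4: |Delta(-1)| = 407

407


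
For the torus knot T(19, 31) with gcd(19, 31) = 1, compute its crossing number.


For a torus knot T(p, q) with gcd(p,q)=1,
the crossing number is min(p*(q-1), q*(p-1)).
p*(q-1) = 19*30 = 570
q*(p-1) = 31*18 = 558
min(570, 558) = 558

558


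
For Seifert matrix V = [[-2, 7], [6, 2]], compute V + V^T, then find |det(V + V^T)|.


Step 1: Form V + V^T where V = [[-2, 7], [6, 2]]
  V^T = [[-2, 6], [7, 2]]
  V + V^T = [[-4, 13], [13, 4]]
Step 2: det(V + V^T) = (-4)*4 - 13*13
  = -16 - 169 = -185
Step 3: Knot determinant = |det(V + V^T)| = |-185| = 185

185


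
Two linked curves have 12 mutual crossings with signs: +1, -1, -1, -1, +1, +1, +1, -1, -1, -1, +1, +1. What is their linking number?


Step 1: Count positive crossings: 6
Step 2: Count negative crossings: 6
Step 3: Sum of signs = 6 - 6 = 0
Step 4: Linking number = sum/2 = 0/2 = 0

0


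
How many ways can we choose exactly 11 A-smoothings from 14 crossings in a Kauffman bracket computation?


We choose which 11 of 14 crossings get A-smoothings.
C(14, 11) = 14! / (11! * 3!)
= 364

364


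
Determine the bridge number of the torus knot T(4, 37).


The bridge number of T(p,q) is min(p,q).
min(4, 37) = 4

4


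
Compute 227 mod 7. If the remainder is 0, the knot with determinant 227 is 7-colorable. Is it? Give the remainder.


Step 1: A knot is p-colorable if and only if p divides its determinant.
Step 2: Compute 227 mod 7.
227 = 32 * 7 + 3
Step 3: 227 mod 7 = 3
Step 4: The knot is 7-colorable: no

3


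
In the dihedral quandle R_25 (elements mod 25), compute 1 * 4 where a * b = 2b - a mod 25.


1 * 4 = 2*4 - 1 mod 25
= 8 - 1 mod 25
= 7 mod 25 = 7

7


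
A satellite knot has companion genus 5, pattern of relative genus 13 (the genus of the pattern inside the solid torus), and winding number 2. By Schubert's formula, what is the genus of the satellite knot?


Schubert: g(satellite) = g_rel(pattern) + |winding| * g(companion),
where g_rel(pattern) is the genus of the pattern relative to the solid torus.
= 13 + 2 * 5
= 13 + 10 = 23

23


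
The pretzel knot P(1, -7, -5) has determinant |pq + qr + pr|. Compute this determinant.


Step 1: Compute pq + qr + pr.
pq = 1*(-7) = -7
qr = (-7)*(-5) = 35
pr = 1*(-5) = -5
pq + qr + pr = -7 + 35 + (-5) = 23
Step 2: Take absolute value.
det(P(1,-7,-5)) = |23| = 23

23


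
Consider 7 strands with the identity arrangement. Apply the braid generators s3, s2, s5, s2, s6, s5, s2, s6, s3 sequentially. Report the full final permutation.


Starting with identity [1, 2, 3, 4, 5, 6, 7].
Apply generators in sequence:
  After s3: [1, 2, 4, 3, 5, 6, 7]
  After s2: [1, 4, 2, 3, 5, 6, 7]
  After s5: [1, 4, 2, 3, 6, 5, 7]
  After s2: [1, 2, 4, 3, 6, 5, 7]
  After s6: [1, 2, 4, 3, 6, 7, 5]
  After s5: [1, 2, 4, 3, 7, 6, 5]
  After s2: [1, 4, 2, 3, 7, 6, 5]
  After s6: [1, 4, 2, 3, 7, 5, 6]
  After s3: [1, 4, 3, 2, 7, 5, 6]
Final permutation: [1, 4, 3, 2, 7, 5, 6]

[1, 4, 3, 2, 7, 5, 6]


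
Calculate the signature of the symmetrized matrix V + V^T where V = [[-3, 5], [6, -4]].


Step 1: V + V^T = [[-6, 11], [11, -8]]
Step 2: trace = -14, det = -73
Step 3: Discriminant = (-14)^2 - 4*(-73) = 488
Step 4: Eigenvalues: 4.04536, -18.0454
Step 5: Signature = (# positive eigenvalues) - (# negative eigenvalues) = 0

0


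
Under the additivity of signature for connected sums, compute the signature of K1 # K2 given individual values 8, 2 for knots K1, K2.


The signature is additive under connected sum.
signature(K1 # K2) = (8) + (2)
= 10

10


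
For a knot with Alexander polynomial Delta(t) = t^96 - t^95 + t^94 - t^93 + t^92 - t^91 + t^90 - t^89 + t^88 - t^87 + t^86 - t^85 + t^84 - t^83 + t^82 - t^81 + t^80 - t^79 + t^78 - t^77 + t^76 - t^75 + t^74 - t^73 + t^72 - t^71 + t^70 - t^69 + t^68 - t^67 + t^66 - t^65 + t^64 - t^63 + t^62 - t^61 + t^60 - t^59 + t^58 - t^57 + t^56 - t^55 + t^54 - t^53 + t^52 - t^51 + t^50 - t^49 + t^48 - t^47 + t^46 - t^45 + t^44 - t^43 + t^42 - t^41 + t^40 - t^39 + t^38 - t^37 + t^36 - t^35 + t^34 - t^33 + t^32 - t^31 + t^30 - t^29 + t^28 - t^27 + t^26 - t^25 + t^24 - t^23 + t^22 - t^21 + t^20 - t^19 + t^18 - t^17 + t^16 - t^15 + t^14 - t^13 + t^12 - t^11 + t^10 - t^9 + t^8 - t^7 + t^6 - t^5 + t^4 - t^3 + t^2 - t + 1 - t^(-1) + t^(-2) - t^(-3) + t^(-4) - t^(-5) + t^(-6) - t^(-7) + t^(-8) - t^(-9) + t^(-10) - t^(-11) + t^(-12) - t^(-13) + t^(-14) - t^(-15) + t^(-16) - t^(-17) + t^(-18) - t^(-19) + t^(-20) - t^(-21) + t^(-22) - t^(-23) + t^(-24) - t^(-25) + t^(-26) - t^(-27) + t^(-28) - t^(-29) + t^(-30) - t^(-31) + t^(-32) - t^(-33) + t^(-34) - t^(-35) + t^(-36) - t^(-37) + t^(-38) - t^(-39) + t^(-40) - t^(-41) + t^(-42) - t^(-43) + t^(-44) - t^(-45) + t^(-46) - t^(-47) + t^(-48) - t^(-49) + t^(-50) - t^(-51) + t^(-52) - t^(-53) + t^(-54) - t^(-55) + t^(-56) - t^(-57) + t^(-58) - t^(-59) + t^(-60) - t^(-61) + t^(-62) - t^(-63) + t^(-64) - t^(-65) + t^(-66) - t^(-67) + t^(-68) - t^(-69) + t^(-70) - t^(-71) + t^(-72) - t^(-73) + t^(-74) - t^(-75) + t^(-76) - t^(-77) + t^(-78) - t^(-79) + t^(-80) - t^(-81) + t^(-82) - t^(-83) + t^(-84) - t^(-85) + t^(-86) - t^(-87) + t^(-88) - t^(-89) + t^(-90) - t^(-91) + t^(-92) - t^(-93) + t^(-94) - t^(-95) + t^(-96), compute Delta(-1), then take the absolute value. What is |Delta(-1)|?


Step 1: The polynomial has 193 terms with alternating signs, exponents from 96 down to -96.
Step 2: Substitute t = -1. The i-th term has coefficient (-1)^i and exponent (m-i),
  so its value is (-1)^i * (-1)^(m-i) = (-1)^m = 1 for every i.
Step 3: All 193 terms equal 1, so Delta(-1) = 193 * (1) = 193
Step 4: |Delta(-1)| = 193

193


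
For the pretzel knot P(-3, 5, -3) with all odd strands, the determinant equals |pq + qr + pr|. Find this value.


Step 1: Compute pq + qr + pr.
pq = (-3)*5 = -15
qr = 5*(-3) = -15
pr = (-3)*(-3) = 9
pq + qr + pr = -15 + (-15) + 9 = -21
Step 2: Take absolute value.
det(P(-3,5,-3)) = |-21| = 21

21


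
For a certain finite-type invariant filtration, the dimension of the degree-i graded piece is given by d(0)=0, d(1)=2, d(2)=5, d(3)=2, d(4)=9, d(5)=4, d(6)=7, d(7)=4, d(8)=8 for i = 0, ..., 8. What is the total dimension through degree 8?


Total dimension = d(0) + d(1) + ... + d(8)
= 0 + 2 + 5 + 2 + 9 + 4 + 7 + 4 + 8
= 41

41


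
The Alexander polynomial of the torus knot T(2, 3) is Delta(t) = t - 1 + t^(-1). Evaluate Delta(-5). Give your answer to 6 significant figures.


Substituting t = -5 into Delta(t) = t - 1 + t^(-1):
Term values: (-5) + (-1) + (-0.2)
Sum = -6.2
Rounded to 6 significant figures: -6.2

-6.2


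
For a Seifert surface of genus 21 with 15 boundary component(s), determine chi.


chi = 2 - 2g - b
= 2 - 2*21 - 15
= 2 - 42 - 15 = -55

-55


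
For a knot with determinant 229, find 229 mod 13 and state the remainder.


Step 1: A knot is p-colorable if and only if p divides its determinant.
Step 2: Compute 229 mod 13.
229 = 17 * 13 + 8
Step 3: 229 mod 13 = 8
Step 4: The knot is 13-colorable: no

8


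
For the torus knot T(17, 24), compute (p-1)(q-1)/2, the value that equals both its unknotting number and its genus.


For a torus knot T(p,q), both the unknotting number and genus equal (p-1)(q-1)/2.
= (17-1)(24-1)/2
= 16*23/2
= 368/2 = 184

184


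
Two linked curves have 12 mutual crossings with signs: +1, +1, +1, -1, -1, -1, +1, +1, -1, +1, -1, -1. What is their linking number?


Step 1: Count positive crossings: 6
Step 2: Count negative crossings: 6
Step 3: Sum of signs = 6 - 6 = 0
Step 4: Linking number = sum/2 = 0/2 = 0

0


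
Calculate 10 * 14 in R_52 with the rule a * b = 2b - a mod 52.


10 * 14 = 2*14 - 10 mod 52
= 28 - 10 mod 52
= 18 mod 52 = 18

18


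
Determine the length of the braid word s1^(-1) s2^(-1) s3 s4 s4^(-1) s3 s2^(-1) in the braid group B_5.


The word length counts the number of generators (including inverses).
Listing each generator: s1^(-1), s2^(-1), s3, s4, s4^(-1), s3, s2^(-1)
There are 7 generators in this braid word.

7


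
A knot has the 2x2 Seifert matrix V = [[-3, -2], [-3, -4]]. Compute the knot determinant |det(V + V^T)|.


Step 1: Form V + V^T where V = [[-3, -2], [-3, -4]]
  V^T = [[-3, -3], [-2, -4]]
  V + V^T = [[-6, -5], [-5, -8]]
Step 2: det(V + V^T) = (-6)*(-8) - (-5)*(-5)
  = 48 - 25 = 23
Step 3: Knot determinant = |det(V + V^T)| = |23| = 23

23


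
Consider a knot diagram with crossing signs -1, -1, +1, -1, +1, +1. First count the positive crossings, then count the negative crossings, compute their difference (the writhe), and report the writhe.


Step 1: Count positive crossings (+1).
Positive crossings: 3
Step 2: Count negative crossings (-1).
Negative crossings: 3
Step 3: Writhe = (positive) - (negative)
w = 3 - 3 = 0
Step 4: |w| = 0, and w is zero

0


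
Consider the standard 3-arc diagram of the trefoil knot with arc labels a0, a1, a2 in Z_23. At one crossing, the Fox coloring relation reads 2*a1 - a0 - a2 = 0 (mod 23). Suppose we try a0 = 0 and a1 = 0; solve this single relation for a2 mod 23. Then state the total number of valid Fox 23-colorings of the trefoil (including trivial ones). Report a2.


Step 1: Apply the given crossing relation 2*a1 - a0 - a2 = 0 (mod 23).
  a2 = 2*a1 - a0 mod 23
  a2 = 2*0 - 0 mod 23
  a2 = 0 - 0 mod 23
  a2 = 0 mod 23 = 0
Step 2: The trefoil has determinant 3.
  Number of Fox p-colorings (p prime) is p^2 if p = 3, else p.
  Since 23 does not divide 3, only trivial (constant) colorings exist.
  (Here a0 = a1 = a2 = 0, the constant coloring, which is valid.)
  Total colorings = 23
Step 3: a2 = 0, total Fox 23-colorings = 23

0


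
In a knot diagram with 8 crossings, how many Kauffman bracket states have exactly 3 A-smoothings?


We choose which 3 of 8 crossings get A-smoothings.
C(8, 3) = 8! / (3! * 5!)
= 56

56


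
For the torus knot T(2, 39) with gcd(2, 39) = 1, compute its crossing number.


For a torus knot T(p, q) with gcd(p,q)=1,
the crossing number is min(p*(q-1), q*(p-1)).
p*(q-1) = 2*38 = 76
q*(p-1) = 39*1 = 39
min(76, 39) = 39

39


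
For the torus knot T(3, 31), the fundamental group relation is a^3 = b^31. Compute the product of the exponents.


The relation is a^3 = b^31.
Product of exponents = 3 * 31
= 93

93


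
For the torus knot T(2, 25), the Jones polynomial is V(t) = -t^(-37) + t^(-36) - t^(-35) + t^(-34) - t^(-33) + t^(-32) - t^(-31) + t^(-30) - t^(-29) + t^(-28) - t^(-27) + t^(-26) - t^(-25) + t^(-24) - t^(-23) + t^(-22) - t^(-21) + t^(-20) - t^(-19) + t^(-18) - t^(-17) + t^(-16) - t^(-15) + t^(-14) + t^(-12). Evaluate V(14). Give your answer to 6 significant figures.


Substituting t = 14 into V(t) = -t^(-37) + t^(-36) - t^(-35) + t^(-34) - t^(-33) + t^(-32) - t^(-31) + t^(-30) - t^(-29) + t^(-28) - t^(-27) + t^(-26) - t^(-25) + t^(-24) - t^(-23) + t^(-22) - t^(-21) + t^(-20) - t^(-19) + t^(-18) - t^(-17) + t^(-16) - t^(-15) + t^(-14) + t^(-12):
  (-)t^(-37) = -3.91979e-43
  (+)t^(-36) = 5.4877e-42
  (-)t^(-35) = -7.68279e-41
  (+)t^(-34) = 1.07559e-39
  (-)t^(-33) = -1.50583e-38
  (+)t^(-32) = 2.10816e-37
  (-)t^(-31) = -2.95142e-36
  (+)t^(-30) = 4.13199e-35
  (-)t^(-29) = -5.78478e-34
  (+)t^(-28) = 8.09869e-33
  (-)t^(-27) = -1.13382e-31
  (+)t^(-26) = 1.58734e-30
  (-)t^(-25) = -2.22228e-29
  (+)t^(-24) = 3.11119e-28
  (-)t^(-23) = -4.35567e-27
  (+)t^(-22) = 6.09794e-26
  (-)t^(-21) = -8.53712e-25
  (+)t^(-20) = 1.1952e-23
  (-)t^(-19) = -1.67327e-22
  (+)t^(-18) = 2.34258e-21
  (-)t^(-17) = -3.27962e-20
  (+)t^(-16) = 4.59147e-19
  (-)t^(-15) = -6.42805e-18
  (+)t^(-14) = 8.99927e-17
  (+)t^(-12) = 1.76386e-14
Sum = (-3.91979e-43) + (5.4877e-42) + (-7.68279e-41) + (1.07559e-39) + (-1.50583e-38) + (2.10816e-37) + (-2.95142e-36) + (4.13199e-35) + (-5.78478e-34) + (8.09869e-33) + (-1.13382e-31) + (1.58734e-30) + (-2.22228e-29) + (3.11119e-28) + (-4.35567e-27) + (6.09794e-26) + (-8.53712e-25) + (1.1952e-23) + (-1.67327e-22) + (2.34258e-21) + (-3.27962e-20) + (4.59147e-19) + (-6.42805e-18) + (8.99927e-17) + (1.76386e-14)
= 1.772257131e-14
Rounded to 6 significant figures: 1.77226e-14

1.77226e-14


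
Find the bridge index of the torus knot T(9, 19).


The bridge number of T(p,q) is min(p,q).
min(9, 19) = 9

9


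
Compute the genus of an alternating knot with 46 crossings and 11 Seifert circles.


For alternating knots, g = (c - s + 1)/2.
= (46 - 11 + 1)/2
= 36/2 = 18

18


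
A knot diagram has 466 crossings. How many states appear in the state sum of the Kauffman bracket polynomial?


Each crossing contributes 2 choices (A-smoothing or B-smoothing).
Total states = 2^466 = 190536410541747572716161940294993060653600960856016305594430966774009505543198585212421026798308836130360530463953040948208494609331560382464

190536410541747572716161940294993060653600960856016305594430966774009505543198585212421026798308836130360530463953040948208494609331560382464


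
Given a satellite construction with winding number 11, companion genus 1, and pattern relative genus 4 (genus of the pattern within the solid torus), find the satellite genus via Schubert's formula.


Schubert: g(satellite) = g_rel(pattern) + |winding| * g(companion),
where g_rel(pattern) is the genus of the pattern relative to the solid torus.
= 4 + 11 * 1
= 4 + 11 = 15

15


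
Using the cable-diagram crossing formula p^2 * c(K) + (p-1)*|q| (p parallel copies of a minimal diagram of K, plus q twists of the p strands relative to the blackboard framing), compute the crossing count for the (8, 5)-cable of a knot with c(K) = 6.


Step 1: Each of the c(K) crossings of the companion diagram becomes p*p = p^2 crossings among the p parallel strands, and each of the |q| twists s_1 s_2 ... s_(p-1) adds (p-1) crossings.
  Crossings = p^2 * c(K) + (p-1)*|q|
Step 2: = 8^2 * 6 + (8-1)*5
Step 3: = 64*6 + 7*5
Step 4: = 384 + 35 = 419

419


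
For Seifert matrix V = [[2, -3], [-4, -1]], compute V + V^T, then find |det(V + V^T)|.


Step 1: Form V + V^T where V = [[2, -3], [-4, -1]]
  V^T = [[2, -4], [-3, -1]]
  V + V^T = [[4, -7], [-7, -2]]
Step 2: det(V + V^T) = 4*(-2) - (-7)*(-7)
  = -8 - 49 = -57
Step 3: Knot determinant = |det(V + V^T)| = |-57| = 57

57


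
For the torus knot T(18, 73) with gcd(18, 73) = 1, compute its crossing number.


For a torus knot T(p, q) with gcd(p,q)=1,
the crossing number is min(p*(q-1), q*(p-1)).
p*(q-1) = 18*72 = 1296
q*(p-1) = 73*17 = 1241
min(1296, 1241) = 1241

1241


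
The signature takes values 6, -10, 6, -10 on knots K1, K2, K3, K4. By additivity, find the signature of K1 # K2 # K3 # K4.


The signature is additive under connected sum.
signature(K1 # K2 # K3 # K4) = (6) + (-10) + (6) + (-10)
= -8

-8


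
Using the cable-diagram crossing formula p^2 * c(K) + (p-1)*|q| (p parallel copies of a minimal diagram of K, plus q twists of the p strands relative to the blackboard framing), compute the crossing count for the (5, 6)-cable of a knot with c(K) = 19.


Step 1: Each of the c(K) crossings of the companion diagram becomes p*p = p^2 crossings among the p parallel strands, and each of the |q| twists s_1 s_2 ... s_(p-1) adds (p-1) crossings.
  Crossings = p^2 * c(K) + (p-1)*|q|
Step 2: = 5^2 * 19 + (5-1)*6
Step 3: = 25*19 + 4*6
Step 4: = 475 + 24 = 499

499


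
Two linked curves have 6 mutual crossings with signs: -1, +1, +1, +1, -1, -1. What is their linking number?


Step 1: Count positive crossings: 3
Step 2: Count negative crossings: 3
Step 3: Sum of signs = 3 - 3 = 0
Step 4: Linking number = sum/2 = 0/2 = 0

0


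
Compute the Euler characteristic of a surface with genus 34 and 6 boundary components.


chi = 2 - 2g - b
= 2 - 2*34 - 6
= 2 - 68 - 6 = -72

-72


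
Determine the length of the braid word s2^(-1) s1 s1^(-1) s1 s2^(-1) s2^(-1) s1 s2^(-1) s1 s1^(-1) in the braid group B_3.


The word length counts the number of generators (including inverses).
Listing each generator: s2^(-1), s1, s1^(-1), s1, s2^(-1), s2^(-1), s1, s2^(-1), s1, s1^(-1)
There are 10 generators in this braid word.

10


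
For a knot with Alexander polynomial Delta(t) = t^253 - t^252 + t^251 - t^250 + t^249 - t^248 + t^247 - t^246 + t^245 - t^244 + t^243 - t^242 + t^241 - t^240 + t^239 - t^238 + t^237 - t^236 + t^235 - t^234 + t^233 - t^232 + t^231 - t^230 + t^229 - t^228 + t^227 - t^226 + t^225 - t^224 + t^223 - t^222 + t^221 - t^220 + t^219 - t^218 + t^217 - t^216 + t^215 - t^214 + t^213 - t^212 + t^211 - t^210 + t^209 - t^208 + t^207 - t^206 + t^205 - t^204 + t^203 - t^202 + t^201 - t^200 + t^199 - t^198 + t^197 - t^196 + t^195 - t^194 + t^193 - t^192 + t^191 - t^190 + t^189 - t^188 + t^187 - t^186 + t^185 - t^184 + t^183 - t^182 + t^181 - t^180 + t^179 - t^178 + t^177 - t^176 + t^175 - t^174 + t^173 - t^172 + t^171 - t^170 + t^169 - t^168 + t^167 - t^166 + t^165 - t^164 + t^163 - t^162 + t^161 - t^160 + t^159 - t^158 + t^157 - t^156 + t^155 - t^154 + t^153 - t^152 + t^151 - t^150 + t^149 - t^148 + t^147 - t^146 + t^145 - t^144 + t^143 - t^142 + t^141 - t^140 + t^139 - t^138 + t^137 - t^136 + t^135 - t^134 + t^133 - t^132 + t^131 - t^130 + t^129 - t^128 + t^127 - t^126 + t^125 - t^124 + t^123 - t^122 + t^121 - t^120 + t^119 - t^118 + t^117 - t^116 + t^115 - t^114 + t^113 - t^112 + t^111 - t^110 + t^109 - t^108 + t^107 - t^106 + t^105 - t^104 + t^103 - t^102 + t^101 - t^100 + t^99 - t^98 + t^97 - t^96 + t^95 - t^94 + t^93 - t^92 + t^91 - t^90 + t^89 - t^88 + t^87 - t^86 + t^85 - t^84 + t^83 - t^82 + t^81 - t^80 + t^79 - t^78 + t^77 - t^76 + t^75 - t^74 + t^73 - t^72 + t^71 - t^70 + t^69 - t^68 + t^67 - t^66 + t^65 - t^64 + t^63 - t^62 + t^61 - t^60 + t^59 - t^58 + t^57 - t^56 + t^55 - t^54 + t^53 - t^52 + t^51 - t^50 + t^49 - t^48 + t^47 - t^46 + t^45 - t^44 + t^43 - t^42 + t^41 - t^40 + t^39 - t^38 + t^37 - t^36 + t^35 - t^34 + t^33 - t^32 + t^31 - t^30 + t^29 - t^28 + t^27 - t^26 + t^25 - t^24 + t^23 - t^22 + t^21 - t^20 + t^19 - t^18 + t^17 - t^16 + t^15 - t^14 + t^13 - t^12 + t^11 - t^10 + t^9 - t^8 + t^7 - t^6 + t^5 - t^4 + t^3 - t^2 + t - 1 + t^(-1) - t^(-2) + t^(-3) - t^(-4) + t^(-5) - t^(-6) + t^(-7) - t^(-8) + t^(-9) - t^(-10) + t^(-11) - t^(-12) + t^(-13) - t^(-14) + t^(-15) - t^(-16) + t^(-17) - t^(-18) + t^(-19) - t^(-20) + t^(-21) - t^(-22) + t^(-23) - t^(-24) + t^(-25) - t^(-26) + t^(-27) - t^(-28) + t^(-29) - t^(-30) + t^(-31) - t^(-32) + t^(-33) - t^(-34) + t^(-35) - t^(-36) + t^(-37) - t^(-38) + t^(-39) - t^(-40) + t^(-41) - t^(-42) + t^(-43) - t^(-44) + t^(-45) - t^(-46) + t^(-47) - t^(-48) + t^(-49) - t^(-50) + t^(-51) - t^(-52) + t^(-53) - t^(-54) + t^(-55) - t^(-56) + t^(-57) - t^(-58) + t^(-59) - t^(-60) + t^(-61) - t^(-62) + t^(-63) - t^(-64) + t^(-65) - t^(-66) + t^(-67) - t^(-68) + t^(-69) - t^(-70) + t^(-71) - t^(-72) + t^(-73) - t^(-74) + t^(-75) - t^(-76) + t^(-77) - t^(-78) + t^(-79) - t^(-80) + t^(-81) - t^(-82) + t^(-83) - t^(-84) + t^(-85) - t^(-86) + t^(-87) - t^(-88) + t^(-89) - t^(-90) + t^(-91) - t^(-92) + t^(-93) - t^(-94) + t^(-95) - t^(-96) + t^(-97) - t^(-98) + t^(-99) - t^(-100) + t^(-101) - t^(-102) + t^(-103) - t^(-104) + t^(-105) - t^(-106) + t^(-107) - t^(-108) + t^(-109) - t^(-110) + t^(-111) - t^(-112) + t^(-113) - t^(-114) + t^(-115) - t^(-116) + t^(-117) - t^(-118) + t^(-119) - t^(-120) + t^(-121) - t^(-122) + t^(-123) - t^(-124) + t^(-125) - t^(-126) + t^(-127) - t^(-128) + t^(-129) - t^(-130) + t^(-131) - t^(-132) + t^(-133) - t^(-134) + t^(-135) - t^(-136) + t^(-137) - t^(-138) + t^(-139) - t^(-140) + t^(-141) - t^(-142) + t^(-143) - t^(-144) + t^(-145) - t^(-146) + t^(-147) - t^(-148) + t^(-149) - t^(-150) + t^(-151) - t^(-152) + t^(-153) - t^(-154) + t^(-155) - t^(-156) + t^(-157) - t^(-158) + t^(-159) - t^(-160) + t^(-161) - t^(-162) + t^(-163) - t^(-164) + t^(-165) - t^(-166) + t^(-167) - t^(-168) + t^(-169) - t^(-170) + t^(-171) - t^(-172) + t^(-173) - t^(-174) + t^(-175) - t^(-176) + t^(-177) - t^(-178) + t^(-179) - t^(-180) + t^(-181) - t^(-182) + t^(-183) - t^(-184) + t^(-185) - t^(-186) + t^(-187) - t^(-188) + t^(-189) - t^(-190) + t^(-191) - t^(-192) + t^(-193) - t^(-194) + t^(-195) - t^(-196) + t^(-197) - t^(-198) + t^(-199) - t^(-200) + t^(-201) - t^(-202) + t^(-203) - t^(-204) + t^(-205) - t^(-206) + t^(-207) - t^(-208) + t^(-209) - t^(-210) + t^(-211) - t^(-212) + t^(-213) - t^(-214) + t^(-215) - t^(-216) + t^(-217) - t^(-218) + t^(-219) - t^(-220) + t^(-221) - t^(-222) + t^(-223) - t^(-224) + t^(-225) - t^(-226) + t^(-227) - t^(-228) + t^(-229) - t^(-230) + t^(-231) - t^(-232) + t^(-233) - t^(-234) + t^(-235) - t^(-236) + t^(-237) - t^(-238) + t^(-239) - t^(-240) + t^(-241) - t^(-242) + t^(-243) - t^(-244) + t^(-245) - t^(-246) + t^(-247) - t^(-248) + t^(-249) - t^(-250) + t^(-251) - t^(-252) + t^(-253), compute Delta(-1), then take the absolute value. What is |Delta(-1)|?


Step 1: The polynomial has 507 terms with alternating signs, exponents from 253 down to -253.
Step 2: Substitute t = -1. The i-th term has coefficient (-1)^i and exponent (m-i),
  so its value is (-1)^i * (-1)^(m-i) = (-1)^m = -1 for every i.
Step 3: All 507 terms equal -1, so Delta(-1) = 507 * (-1) = -507
Step 4: |Delta(-1)| = 507

507


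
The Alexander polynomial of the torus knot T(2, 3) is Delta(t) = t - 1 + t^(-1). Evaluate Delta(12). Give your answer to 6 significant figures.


Substituting t = 12 into Delta(t) = t - 1 + t^(-1):
Term values: (12) + (-1) + (0.0833333)
Sum = 11.08333333
Rounded to 6 significant figures: 11.0833

11.0833


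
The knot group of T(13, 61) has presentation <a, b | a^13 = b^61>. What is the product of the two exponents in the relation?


The relation is a^13 = b^61.
Product of exponents = 13 * 61
= 793

793


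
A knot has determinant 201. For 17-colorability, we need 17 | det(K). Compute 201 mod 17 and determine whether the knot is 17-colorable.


Step 1: A knot is p-colorable if and only if p divides its determinant.
Step 2: Compute 201 mod 17.
201 = 11 * 17 + 14
Step 3: 201 mod 17 = 14
Step 4: The knot is 17-colorable: no

14


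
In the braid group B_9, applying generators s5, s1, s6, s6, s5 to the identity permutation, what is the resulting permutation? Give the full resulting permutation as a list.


Starting with identity [1, 2, 3, 4, 5, 6, 7, 8, 9].
Apply generators in sequence:
  After s5: [1, 2, 3, 4, 6, 5, 7, 8, 9]
  After s1: [2, 1, 3, 4, 6, 5, 7, 8, 9]
  After s6: [2, 1, 3, 4, 6, 7, 5, 8, 9]
  After s6: [2, 1, 3, 4, 6, 5, 7, 8, 9]
  After s5: [2, 1, 3, 4, 5, 6, 7, 8, 9]
Final permutation: [2, 1, 3, 4, 5, 6, 7, 8, 9]

[2, 1, 3, 4, 5, 6, 7, 8, 9]


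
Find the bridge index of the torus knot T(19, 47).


The bridge number of T(p,q) is min(p,q).
min(19, 47) = 19

19


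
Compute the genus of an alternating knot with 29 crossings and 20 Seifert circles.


For alternating knots, g = (c - s + 1)/2.
= (29 - 20 + 1)/2
= 10/2 = 5

5


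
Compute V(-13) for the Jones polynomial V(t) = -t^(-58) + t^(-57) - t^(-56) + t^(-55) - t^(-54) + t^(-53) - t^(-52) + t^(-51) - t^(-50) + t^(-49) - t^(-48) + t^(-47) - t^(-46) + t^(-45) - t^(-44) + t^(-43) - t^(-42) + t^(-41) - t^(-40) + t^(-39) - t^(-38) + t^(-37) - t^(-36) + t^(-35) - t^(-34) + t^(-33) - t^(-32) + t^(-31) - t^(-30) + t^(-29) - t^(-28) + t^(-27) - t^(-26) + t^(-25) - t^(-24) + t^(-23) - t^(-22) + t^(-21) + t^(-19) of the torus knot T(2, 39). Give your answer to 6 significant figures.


Substituting t = -13 into V(t) = -t^(-58) + t^(-57) - t^(-56) + t^(-55) - t^(-54) + t^(-53) - t^(-52) + t^(-51) - t^(-50) + t^(-49) - t^(-48) + t^(-47) - t^(-46) + t^(-45) - t^(-44) + t^(-43) - t^(-42) + t^(-41) - t^(-40) + t^(-39) - t^(-38) + t^(-37) - t^(-36) + t^(-35) - t^(-34) + t^(-33) - t^(-32) + t^(-31) - t^(-30) + t^(-29) - t^(-28) + t^(-27) - t^(-26) + t^(-25) - t^(-24) + t^(-23) - t^(-22) + t^(-21) + t^(-19):
  (-)t^(-58) = -2.46199e-65
  (+)t^(-57) = -3.20058e-64
  (-)t^(-56) = -4.16076e-63
  (+)t^(-55) = -5.40898e-62
  (-)t^(-54) = -7.03168e-61
  (+)t^(-53) = -9.14118e-60
  (-)t^(-52) = -1.18835e-58
  (+)t^(-51) = -1.54486e-57
  (-)t^(-50) = -2.00832e-56
  (+)t^(-49) = -2.61081e-55
  (-)t^(-48) = -3.39406e-54
  (+)t^(-47) = -4.41227e-53
  (-)t^(-46) = -5.73596e-52
  (+)t^(-45) = -7.45674e-51
  (-)t^(-44) = -9.69377e-50
  (+)t^(-43) = -1.26019e-48
  (-)t^(-42) = -1.63825e-47
  (+)t^(-41) = -2.12972e-46
  (-)t^(-40) = -2.76864e-45
  (+)t^(-39) = -3.59923e-44
  (-)t^(-38) = -4.679e-43
  (+)t^(-37) = -6.08269e-42
  (-)t^(-36) = -7.9075e-41
  (+)t^(-35) = -1.02798e-39
  (-)t^(-34) = -1.33637e-38
  (+)t^(-33) = -1.73728e-37
  (-)t^(-32) = -2.25846e-36
  (+)t^(-31) = -2.936e-35
  (-)t^(-30) = -3.8168e-34
  (+)t^(-29) = -4.96184e-33
  (-)t^(-28) = -6.45039e-32
  (+)t^(-27) = -8.38551e-31
  (-)t^(-26) = -1.09012e-29
  (+)t^(-25) = -1.41715e-28
  (-)t^(-24) = -1.8423e-27
  (+)t^(-23) = -2.39499e-26
  (-)t^(-22) = -3.11348e-25
  (+)t^(-21) = -4.04753e-24
  (+)t^(-19) = -6.84032e-22
Sum = (-2.46199e-65) + (-3.20058e-64) + (-4.16076e-63) + (-5.40898e-62) + (-7.03168e-61) + (-9.14118e-60) + (-1.18835e-58) + (-1.54486e-57) + (-2.00832e-56) + (-2.61081e-55) + (-3.39406e-54) + (-4.41227e-53) + (-5.73596e-52) + (-7.45674e-51) + (-9.69377e-50) + (-1.26019e-48) + (-1.63825e-47) + (-2.12972e-46) + (-2.76864e-45) + (-3.59923e-44) + (-4.679e-43) + (-6.08269e-42) + (-7.9075e-41) + (-1.02798e-39) + (-1.33637e-38) + (-1.73728e-37) + (-2.25846e-36) + (-2.936e-35) + (-3.8168e-34) + (-4.96184e-33) + (-6.45039e-32) + (-8.38551e-31) + (-1.09012e-29) + (-1.41715e-28) + (-1.8423e-27) + (-2.39499e-26) + (-3.11348e-25) + (-4.04753e-24) + (-6.84032e-22)
= -6.884166415e-22
Rounded to 6 significant figures: -6.88417e-22

-6.88417e-22


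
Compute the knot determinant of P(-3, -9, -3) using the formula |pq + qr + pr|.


Step 1: Compute pq + qr + pr.
pq = (-3)*(-9) = 27
qr = (-9)*(-3) = 27
pr = (-3)*(-3) = 9
pq + qr + pr = 27 + 27 + 9 = 63
Step 2: Take absolute value.
det(P(-3,-9,-3)) = |63| = 63

63


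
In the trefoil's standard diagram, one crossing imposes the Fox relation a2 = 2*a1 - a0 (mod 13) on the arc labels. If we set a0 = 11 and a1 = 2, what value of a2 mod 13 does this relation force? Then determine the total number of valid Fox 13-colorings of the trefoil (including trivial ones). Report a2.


Step 1: Apply the given crossing relation 2*a1 - a0 - a2 = 0 (mod 13).
  a2 = 2*a1 - a0 mod 13
  a2 = 2*2 - 11 mod 13
  a2 = 4 - 11 mod 13
  a2 = -7 mod 13 = 6
Step 2: The trefoil has determinant 3.
  Number of Fox p-colorings (p prime) is p^2 if p = 3, else p.
  Since 13 does not divide 3, only trivial (constant) colorings exist.
  (So the trial a0 = 11, a1 = 2 with a0 != a1 does NOT extend to a valid coloring of the whole trefoil: the other two crossing relations require 3*(a1 - a0) = 0 (mod 13), which fails.)
  Total colorings = 13
Step 3: a2 = 6, total Fox 13-colorings = 13

6


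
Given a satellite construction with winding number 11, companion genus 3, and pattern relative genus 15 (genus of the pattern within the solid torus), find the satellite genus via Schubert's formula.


Schubert: g(satellite) = g_rel(pattern) + |winding| * g(companion),
where g_rel(pattern) is the genus of the pattern relative to the solid torus.
= 15 + 11 * 3
= 15 + 33 = 48

48


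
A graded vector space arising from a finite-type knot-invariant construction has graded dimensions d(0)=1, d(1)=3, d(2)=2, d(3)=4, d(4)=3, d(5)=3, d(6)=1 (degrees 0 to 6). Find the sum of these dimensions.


Total dimension = d(0) + d(1) + ... + d(6)
= 1 + 3 + 2 + 4 + 3 + 3 + 1
= 17

17


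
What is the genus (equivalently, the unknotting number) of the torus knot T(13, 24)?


For a torus knot T(p,q), both the unknotting number and genus equal (p-1)(q-1)/2.
= (13-1)(24-1)/2
= 12*23/2
= 276/2 = 138

138


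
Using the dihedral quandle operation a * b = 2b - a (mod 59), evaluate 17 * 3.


17 * 3 = 2*3 - 17 mod 59
= 6 - 17 mod 59
= -11 mod 59 = 48

48


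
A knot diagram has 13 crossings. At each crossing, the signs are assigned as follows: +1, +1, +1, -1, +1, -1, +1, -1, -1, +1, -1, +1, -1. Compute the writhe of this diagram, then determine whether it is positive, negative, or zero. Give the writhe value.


Step 1: Count positive crossings (+1).
Positive crossings: 7
Step 2: Count negative crossings (-1).
Negative crossings: 6
Step 3: Writhe = (positive) - (negative)
w = 7 - 6 = 1
Step 4: |w| = 1, and w is positive

1


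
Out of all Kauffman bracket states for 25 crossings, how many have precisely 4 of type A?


We choose which 4 of 25 crossings get A-smoothings.
C(25, 4) = 25! / (4! * 21!)
= 12650

12650


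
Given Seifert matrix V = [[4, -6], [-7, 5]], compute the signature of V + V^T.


Step 1: V + V^T = [[8, -13], [-13, 10]]
Step 2: trace = 18, det = -89
Step 3: Discriminant = 18^2 - 4*(-89) = 680
Step 4: Eigenvalues: 22.0384, -4.0384
Step 5: Signature = (# positive eigenvalues) - (# negative eigenvalues) = 0

0


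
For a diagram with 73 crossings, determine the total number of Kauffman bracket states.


Each crossing contributes 2 choices (A-smoothing or B-smoothing).
Total states = 2^73 = 9444732965739290427392

9444732965739290427392


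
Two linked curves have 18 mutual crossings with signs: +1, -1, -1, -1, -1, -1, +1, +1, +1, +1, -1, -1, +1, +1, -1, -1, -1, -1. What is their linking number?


Step 1: Count positive crossings: 7
Step 2: Count negative crossings: 11
Step 3: Sum of signs = 7 - 11 = -4
Step 4: Linking number = sum/2 = -4/2 = -2

-2


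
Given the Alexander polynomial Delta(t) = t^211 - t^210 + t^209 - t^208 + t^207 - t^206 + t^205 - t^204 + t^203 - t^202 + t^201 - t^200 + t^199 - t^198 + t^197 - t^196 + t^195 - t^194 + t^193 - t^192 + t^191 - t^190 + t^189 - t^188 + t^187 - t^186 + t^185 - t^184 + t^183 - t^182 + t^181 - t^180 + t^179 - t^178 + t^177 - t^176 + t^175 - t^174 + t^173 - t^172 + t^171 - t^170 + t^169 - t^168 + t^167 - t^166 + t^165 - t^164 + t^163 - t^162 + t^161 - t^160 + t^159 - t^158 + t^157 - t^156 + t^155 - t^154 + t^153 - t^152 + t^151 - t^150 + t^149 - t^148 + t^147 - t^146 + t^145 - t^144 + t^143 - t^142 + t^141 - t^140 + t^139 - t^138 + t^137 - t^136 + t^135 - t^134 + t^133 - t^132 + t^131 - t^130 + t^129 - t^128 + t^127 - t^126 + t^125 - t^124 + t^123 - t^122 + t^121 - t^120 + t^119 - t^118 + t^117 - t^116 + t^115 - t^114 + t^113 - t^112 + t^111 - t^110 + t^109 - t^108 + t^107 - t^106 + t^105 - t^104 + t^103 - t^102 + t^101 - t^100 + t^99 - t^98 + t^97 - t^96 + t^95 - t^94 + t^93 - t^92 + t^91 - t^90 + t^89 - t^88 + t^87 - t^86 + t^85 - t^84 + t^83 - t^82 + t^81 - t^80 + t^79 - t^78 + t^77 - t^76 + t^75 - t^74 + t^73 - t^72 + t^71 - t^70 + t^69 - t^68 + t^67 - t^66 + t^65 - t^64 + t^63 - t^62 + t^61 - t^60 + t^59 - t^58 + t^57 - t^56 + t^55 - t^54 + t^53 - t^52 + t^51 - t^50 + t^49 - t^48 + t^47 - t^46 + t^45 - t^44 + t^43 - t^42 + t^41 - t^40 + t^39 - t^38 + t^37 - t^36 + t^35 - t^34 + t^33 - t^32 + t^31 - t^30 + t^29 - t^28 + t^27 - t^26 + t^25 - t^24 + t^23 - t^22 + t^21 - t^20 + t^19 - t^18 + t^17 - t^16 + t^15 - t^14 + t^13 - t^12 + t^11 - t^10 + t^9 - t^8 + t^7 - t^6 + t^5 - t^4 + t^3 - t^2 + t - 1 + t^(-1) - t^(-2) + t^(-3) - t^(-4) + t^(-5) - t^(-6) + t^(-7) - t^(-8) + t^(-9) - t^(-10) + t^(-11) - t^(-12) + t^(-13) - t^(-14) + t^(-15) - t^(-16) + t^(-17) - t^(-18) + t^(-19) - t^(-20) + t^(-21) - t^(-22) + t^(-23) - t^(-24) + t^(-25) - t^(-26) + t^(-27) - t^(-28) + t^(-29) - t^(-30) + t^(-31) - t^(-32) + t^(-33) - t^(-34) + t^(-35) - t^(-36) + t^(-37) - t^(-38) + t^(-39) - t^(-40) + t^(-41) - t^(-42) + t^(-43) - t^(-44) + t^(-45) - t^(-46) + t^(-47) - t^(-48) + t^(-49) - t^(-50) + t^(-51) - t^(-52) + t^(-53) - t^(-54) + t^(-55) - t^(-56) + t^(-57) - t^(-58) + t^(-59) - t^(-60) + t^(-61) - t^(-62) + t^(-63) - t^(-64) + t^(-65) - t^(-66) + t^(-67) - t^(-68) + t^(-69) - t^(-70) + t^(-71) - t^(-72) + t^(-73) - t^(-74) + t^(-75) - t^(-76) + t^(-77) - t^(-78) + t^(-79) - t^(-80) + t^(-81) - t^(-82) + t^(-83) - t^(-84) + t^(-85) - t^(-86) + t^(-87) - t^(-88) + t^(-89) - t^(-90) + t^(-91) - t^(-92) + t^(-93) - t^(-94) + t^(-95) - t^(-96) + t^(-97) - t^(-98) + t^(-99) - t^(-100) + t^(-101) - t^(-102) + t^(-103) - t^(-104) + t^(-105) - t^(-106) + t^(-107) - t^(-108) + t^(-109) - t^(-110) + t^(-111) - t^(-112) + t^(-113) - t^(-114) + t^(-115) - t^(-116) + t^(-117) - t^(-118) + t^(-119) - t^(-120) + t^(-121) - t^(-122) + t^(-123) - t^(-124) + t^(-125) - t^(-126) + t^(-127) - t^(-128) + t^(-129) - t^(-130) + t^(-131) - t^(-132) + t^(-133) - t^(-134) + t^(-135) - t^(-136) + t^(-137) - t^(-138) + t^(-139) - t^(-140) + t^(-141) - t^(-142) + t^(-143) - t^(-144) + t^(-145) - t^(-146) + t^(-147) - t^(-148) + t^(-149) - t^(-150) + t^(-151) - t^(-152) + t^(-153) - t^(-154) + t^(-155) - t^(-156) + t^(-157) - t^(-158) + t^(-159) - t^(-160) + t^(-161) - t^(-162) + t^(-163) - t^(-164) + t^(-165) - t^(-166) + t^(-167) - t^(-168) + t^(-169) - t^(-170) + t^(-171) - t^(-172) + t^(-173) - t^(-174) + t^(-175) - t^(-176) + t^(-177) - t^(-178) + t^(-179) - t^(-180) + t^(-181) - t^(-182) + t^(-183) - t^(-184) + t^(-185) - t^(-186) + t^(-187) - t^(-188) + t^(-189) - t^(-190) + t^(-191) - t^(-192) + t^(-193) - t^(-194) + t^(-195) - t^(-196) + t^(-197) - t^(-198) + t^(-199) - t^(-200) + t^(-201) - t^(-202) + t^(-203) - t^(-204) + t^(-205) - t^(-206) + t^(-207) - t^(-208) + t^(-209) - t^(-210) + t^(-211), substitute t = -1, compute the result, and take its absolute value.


Step 1: The polynomial has 423 terms with alternating signs, exponents from 211 down to -211.
Step 2: Substitute t = -1. The i-th term has coefficient (-1)^i and exponent (m-i),
  so its value is (-1)^i * (-1)^(m-i) = (-1)^m = -1 for every i.
Step 3: All 423 terms equal -1, so Delta(-1) = 423 * (-1) = -423
Step 4: |Delta(-1)| = 423

423


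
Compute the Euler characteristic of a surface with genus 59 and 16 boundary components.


chi = 2 - 2g - b
= 2 - 2*59 - 16
= 2 - 118 - 16 = -132

-132


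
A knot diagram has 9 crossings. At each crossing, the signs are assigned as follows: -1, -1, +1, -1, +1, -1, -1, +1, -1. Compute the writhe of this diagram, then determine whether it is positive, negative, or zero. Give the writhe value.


Step 1: Count positive crossings (+1).
Positive crossings: 3
Step 2: Count negative crossings (-1).
Negative crossings: 6
Step 3: Writhe = (positive) - (negative)
w = 3 - 6 = -3
Step 4: |w| = 3, and w is negative

-3


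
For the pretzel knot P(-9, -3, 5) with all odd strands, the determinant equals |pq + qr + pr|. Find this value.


Step 1: Compute pq + qr + pr.
pq = (-9)*(-3) = 27
qr = (-3)*5 = -15
pr = (-9)*5 = -45
pq + qr + pr = 27 + (-15) + (-45) = -33
Step 2: Take absolute value.
det(P(-9,-3,5)) = |-33| = 33

33


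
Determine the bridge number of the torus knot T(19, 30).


The bridge number of T(p,q) is min(p,q).
min(19, 30) = 19

19


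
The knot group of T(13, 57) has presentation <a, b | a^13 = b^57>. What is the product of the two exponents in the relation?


The relation is a^13 = b^57.
Product of exponents = 13 * 57
= 741

741


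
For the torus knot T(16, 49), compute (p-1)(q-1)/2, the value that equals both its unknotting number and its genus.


For a torus knot T(p,q), both the unknotting number and genus equal (p-1)(q-1)/2.
= (16-1)(49-1)/2
= 15*48/2
= 720/2 = 360

360


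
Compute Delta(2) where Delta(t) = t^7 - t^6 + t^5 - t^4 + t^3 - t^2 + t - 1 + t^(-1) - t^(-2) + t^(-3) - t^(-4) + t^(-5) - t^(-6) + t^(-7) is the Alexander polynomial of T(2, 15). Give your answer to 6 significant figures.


Substituting t = 2 into Delta(t) = t^7 - t^6 + t^5 - t^4 + t^3 - t^2 + t - 1 + t^(-1) - t^(-2) + t^(-3) - t^(-4) + t^(-5) - t^(-6) + t^(-7):
Term values: (128) + (-64) + (32) + (-16) + (8) + (-4) + (2) + (-1) + (0.5) + (-0.25) + (0.125) + (-0.0625) + (0.03125) + (-0.015625) + (0.0078125)
Sum = 85.3359375
Rounded to 6 significant figures: 85.3359

85.3359


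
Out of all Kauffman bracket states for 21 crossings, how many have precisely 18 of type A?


We choose which 18 of 21 crossings get A-smoothings.
C(21, 18) = 21! / (18! * 3!)
= 1330

1330


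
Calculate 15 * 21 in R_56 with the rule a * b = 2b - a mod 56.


15 * 21 = 2*21 - 15 mod 56
= 42 - 15 mod 56
= 27 mod 56 = 27

27
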